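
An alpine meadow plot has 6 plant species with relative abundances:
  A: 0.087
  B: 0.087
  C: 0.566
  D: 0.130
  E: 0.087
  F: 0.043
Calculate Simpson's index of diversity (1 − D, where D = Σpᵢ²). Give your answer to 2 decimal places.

0.64

D = 0.087² + 0.087² + 0.566² + 0.13² + 0.087² + 0.043² = 0.0076 + 0.0076 + 0.3204 + 0.0169 + 0.0076 + 0.0018 = 0.3618 (working shown to 4 dp, full precision carried).
So 1 − D = 0.6382, i.e. 0.64 to 2 decimal places.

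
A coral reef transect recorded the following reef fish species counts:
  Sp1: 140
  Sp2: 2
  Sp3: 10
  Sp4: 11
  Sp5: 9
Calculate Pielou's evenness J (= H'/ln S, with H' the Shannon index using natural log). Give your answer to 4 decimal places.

0.4442

Total N = 140+2+10+11+9 = 172, so the proportions are 0.813953, 0.011628, 0.05814, 0.063953, 0.052326 (working shown to 6 dp, full precision carried).
H' = −Σ pᵢ ln pᵢ = −((-0.167554) + (-0.051795) + (-0.165402) + (-0.175846) + (-0.154375)) = 0.714971.
With S = 5 species, ln S = 1.609438, so J = 0.714971/1.609438 = 0.444237, i.e. 0.4442 to 4 decimal places.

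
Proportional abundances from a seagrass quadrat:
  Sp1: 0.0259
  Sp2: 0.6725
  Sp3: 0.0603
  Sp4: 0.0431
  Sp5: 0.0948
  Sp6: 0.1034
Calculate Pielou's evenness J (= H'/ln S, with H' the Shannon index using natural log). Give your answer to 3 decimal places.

0.627

H' = −Σ pᵢ ln pᵢ = −((-0.09463) + (-0.26682) + (-0.16935) + (-0.13552) + (-0.22335) + (-0.23463)) = 1.12428 (working shown to 5 dp, full precision carried).
With S = 6 species, ln S = 1.79176, so J = 1.12428/1.79176 = 0.62748, i.e. 0.627 to 3 decimal places.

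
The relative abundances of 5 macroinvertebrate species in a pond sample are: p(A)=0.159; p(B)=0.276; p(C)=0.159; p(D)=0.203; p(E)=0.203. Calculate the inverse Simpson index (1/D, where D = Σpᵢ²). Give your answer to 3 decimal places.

4.781

D = 0.159² + 0.276² + 0.159² + 0.203² + 0.203² = 0.0252810 + 0.0761760 + 0.0252810 + 0.0412090 + 0.0412090 = 0.2091560 (working shown to 7 dp, full precision carried).
So 1/D = 4.78112, i.e. 4.781 to 3 decimal places.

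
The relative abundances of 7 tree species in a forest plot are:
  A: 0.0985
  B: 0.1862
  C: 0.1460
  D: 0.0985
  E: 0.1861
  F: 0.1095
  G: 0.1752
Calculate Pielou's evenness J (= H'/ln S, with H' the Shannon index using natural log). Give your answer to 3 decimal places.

0.982

H' = −Σ pᵢ ln pᵢ = −((-0.22829) + (-0.31299) + (-0.28093) + (-0.22829) + (-0.31292) + (-0.24220) + (-0.30517)) = 1.91079 (working shown to 5 dp, full precision carried).
With S = 7 species, ln S = 1.94591, so J = 1.91079/1.94591 = 0.98195, i.e. 0.982 to 3 decimal places.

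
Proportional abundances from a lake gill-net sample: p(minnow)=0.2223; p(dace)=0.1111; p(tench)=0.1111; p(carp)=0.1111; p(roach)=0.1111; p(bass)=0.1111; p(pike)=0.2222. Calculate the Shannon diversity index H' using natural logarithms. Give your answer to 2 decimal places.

1.89

Each pᵢ ln pᵢ term (working shown to 4 dp, full precision carried): 0.2223×(-1.5037)=-0.3343, 0.1111×(-2.1973)=-0.2441, 0.1111×(-2.1973)=-0.2441, 0.1111×(-2.1973)=-0.2441, 0.1111×(-2.1973)=-0.2441, 0.1111×(-2.1973)=-0.2441, 0.2222×(-1.5042)=-0.3342.
Sum = -1.8891, so H' = 1.89.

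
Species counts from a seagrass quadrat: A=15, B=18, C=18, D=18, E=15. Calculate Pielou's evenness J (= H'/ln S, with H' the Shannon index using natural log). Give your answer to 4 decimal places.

Total N = 15+18+18+18+15 = 84, so the proportions are 0.178571, 0.214286, 0.214286, 0.214286, 0.178571 (working shown to 6 dp, full precision carried).
H' = −Σ pᵢ ln pᵢ = −((-0.307637) + (-0.330095) + (-0.330095) + (-0.330095) + (-0.307637)) = 1.605560.
With S = 5 species, ln S = 1.609438, so J = 1.605560/1.609438 = 0.997590, i.e. 0.9976 to 4 decimal places.

0.9976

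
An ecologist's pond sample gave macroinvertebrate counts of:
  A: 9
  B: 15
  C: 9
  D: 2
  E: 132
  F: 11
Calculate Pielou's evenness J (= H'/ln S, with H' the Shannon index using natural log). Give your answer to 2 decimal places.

0.53

Total N = 9+15+9+2+132+11 = 178, so the proportions are 0.0506, 0.0843, 0.0506, 0.0112, 0.7416, 0.0618 (working shown to 4 dp, full precision carried).
H' = −Σ pᵢ ln pᵢ = −((-0.1509) + (-0.2085) + (-0.1509) + (-0.0504) + (-0.2217) + (-0.1720)) = 0.9545.
With S = 6 species, ln S = 1.7918, so J = 0.9545/1.7918 = 0.5327, i.e. 0.53 to 2 decimal places.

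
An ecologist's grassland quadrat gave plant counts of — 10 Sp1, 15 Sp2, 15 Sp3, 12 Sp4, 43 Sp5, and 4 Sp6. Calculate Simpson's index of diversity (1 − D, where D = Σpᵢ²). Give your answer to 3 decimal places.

Total N = 10+15+15+12+43+4 = 99, so the proportions are 0.10101, 0.15152, 0.15152, 0.12121, 0.43434, 0.0404 (working shown to 5 dp, full precision carried).
D = 0.10101² + 0.15152² + 0.15152² + 0.12121² + 0.43434² + 0.0404² = 0.01020 + 0.02296 + 0.02296 + 0.01469 + 0.18865 + 0.00163 = 0.26110.
So 1 − D = 0.73890, i.e. 0.739 to 3 decimal places.

0.739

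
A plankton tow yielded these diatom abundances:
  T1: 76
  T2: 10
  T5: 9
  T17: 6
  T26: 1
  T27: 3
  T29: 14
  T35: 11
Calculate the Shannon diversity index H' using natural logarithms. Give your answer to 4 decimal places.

1.4113

Total N = 76+10+9+6+1+3+14+11 = 130, so the proportions are 0.584615, 0.076923, 0.069231, 0.046154, 0.007692, 0.023077, 0.107692, 0.084615 (working shown to 6 dp, full precision carried).
Each pᵢ ln pᵢ term: 0.584615×(-0.536801)=-0.313822, 0.076923×(-2.564949)=-0.197304, 0.069231×(-2.670310)=-0.184868, 0.046154×(-3.075775)=-0.141959, 0.007692×(-4.867534)=-0.037443, 0.023077×(-3.768922)=-0.086975, 0.107692×(-2.228477)=-0.239990, 0.084615×(-2.469639)=-0.208969.
Sum = -1.411329, so H' = 1.4113.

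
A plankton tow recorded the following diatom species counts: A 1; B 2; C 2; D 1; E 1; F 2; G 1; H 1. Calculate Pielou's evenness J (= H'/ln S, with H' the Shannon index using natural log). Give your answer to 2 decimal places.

Total N = 1+2+2+1+1+2+1+1 = 11, so the proportions are 0.0909, 0.1818, 0.1818, 0.0909, 0.0909, 0.1818, 0.0909, 0.0909 (working shown to 4 dp, full precision carried).
H' = −Σ pᵢ ln pᵢ = −((-0.2180) + (-0.3100) + (-0.3100) + (-0.2180) + (-0.2180) + (-0.3100) + (-0.2180) + (-0.2180)) = 2.0198.
With S = 8 species, ln S = 2.0794, so J = 2.0198/2.0794 = 0.9713, i.e. 0.97 to 2 decimal places.

0.97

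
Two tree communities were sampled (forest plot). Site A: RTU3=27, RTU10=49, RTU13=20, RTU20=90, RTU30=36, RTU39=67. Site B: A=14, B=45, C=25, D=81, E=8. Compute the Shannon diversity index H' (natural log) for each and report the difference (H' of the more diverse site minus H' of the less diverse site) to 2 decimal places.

0.34

Site A: N=289, proportions 0.0934, 0.1696, 0.0692, 0.3114, 0.1246, 0.2318, giving H' = 1.6688 (working shown to 4 dp, full precision carried).
Site B: N=173, proportions 0.0809, 0.2601, 0.1445, 0.4682, 0.0462, giving H' = 1.3307.
Difference = |1.6688 − 1.3307| = 0.3381, i.e. 0.34 to 2 decimal places.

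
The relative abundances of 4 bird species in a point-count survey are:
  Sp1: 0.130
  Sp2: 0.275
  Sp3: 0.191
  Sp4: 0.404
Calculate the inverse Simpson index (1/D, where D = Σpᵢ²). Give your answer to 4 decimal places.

3.4221

D = 0.13² + 0.275² + 0.191² + 0.404² = 0.01690000 + 0.07562500 + 0.03648100 + 0.16321600 = 0.29222200 (working shown to 8 dp, full precision carried).
So 1/D = 3.422056, i.e. 3.4221 to 4 decimal places.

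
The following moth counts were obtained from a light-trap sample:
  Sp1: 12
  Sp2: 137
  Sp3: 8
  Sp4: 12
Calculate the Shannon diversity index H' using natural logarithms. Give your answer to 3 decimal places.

Total N = 12+137+8+12 = 169, so the proportions are 0.07101, 0.81065, 0.04734, 0.07101 (working shown to 5 dp, full precision carried).
Each pᵢ ln pᵢ term: 0.07101×(-2.64499)=-0.18781, 0.81065×(-0.20992)=-0.17017, 0.04734×(-3.05046)=-0.14440, 0.07101×(-2.64499)=-0.18781.
Sum = -0.69019, so H' = 0.690.

0.690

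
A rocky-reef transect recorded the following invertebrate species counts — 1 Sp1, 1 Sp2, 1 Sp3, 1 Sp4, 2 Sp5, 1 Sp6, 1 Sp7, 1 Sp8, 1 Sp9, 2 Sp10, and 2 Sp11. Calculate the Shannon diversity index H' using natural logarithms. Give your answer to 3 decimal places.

2.342

Total N = 1+1+1+1+2+1+1+1+1+2+2 = 14, so the proportions are 0.07143, 0.07143, 0.07143, 0.07143, 0.14286, 0.07143, 0.07143, 0.07143, 0.07143, 0.14286, 0.14286 (working shown to 5 dp, full precision carried).
Each pᵢ ln pᵢ term: 0.07143×(-2.63906)=-0.18850, 0.07143×(-2.63906)=-0.18850, 0.07143×(-2.63906)=-0.18850, 0.07143×(-2.63906)=-0.18850, 0.14286×(-1.94591)=-0.27799, 0.07143×(-2.63906)=-0.18850, 0.07143×(-2.63906)=-0.18850, 0.07143×(-2.63906)=-0.18850, 0.07143×(-2.63906)=-0.18850, 0.14286×(-1.94591)=-0.27799, 0.14286×(-1.94591)=-0.27799.
Sum = -2.34199, so H' = 2.342.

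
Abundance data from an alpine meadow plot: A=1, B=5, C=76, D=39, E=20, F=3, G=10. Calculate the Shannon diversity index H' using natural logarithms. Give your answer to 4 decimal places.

1.3597

Total N = 1+5+76+39+20+3+10 = 154, so the proportions are 0.006494, 0.032468, 0.493506, 0.253247, 0.12987, 0.019481, 0.064935 (working shown to 6 dp, full precision carried).
Each pᵢ ln pᵢ term: 0.006494×(-5.036953)=-0.032707, 0.032468×(-3.427515)=-0.111283, 0.493506×(-0.706219)=-0.348524, 0.253247×(-1.373391)=-0.347807, 0.12987×(-2.041220)=-0.265094, 0.019481×(-3.938340)=-0.076721, 0.064935×(-2.734368)=-0.177556.
Sum = -1.359692, so H' = 1.3597.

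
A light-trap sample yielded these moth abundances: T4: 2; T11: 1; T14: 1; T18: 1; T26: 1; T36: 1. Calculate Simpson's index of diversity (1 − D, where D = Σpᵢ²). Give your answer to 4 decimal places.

Total N = 2+1+1+1+1+1 = 7, so the proportions are 0.285714, 0.142857, 0.142857, 0.142857, 0.142857, 0.142857 (working shown to 6 dp, full precision carried).
D = 0.285714² + 0.142857² + 0.142857² + 0.142857² + 0.142857² + 0.142857² = 0.081633 + 0.020408 + 0.020408 + 0.020408 + 0.020408 + 0.020408 = 0.183673.
So 1 − D = 0.816327, i.e. 0.8163 to 4 decimal places.

0.8163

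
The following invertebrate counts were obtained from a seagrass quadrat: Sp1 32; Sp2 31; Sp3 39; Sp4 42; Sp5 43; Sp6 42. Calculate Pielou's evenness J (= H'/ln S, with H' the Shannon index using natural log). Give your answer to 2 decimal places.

1.00

Total N = 32+31+39+42+43+42 = 229, so the proportions are 0.1397, 0.1354, 0.1703, 0.1834, 0.1878, 0.1834 (working shown to 4 dp, full precision carried).
H' = −Σ pᵢ ln pᵢ = −((-0.2750) + (-0.2707) + (-0.3015) + (-0.3111) + (-0.3141) + (-0.3111)) = 1.7834.
With S = 6 species, ln S = 1.7918, so J = 1.7834/1.7918 = 0.9953, i.e. 1.00 to 2 decimal places.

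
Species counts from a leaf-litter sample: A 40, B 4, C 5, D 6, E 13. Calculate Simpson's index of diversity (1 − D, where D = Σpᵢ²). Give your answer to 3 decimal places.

Total N = 40+4+5+6+13 = 68, so the proportions are 0.58824, 0.05882, 0.07353, 0.08824, 0.19118 (working shown to 5 dp, full precision carried).
D = 0.58824² + 0.05882² + 0.07353² + 0.08824² + 0.19118² = 0.34602 + 0.00346 + 0.00541 + 0.00779 + 0.03655 = 0.39922.
So 1 − D = 0.60078, i.e. 0.601 to 3 decimal places.

0.601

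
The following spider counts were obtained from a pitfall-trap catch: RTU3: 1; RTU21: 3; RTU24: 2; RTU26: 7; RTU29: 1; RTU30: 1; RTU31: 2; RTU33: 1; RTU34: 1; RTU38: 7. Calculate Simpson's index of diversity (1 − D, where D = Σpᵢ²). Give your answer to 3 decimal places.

Total N = 1+3+2+7+1+1+2+1+1+7 = 26, so the proportions are 0.03846, 0.11538, 0.07692, 0.26923, 0.03846, 0.03846, 0.07692, 0.03846, 0.03846, 0.26923 (working shown to 5 dp, full precision carried).
D = 0.03846² + 0.11538² + 0.07692² + 0.26923² + 0.03846² + 0.03846² + 0.07692² + 0.03846² + 0.03846² + 0.26923² = 0.00148 + 0.01331 + 0.00592 + 0.07249 + 0.00148 + 0.00148 + 0.00592 + 0.00148 + 0.00148 + 0.07249 = 0.17751.
So 1 − D = 0.82249, i.e. 0.822 to 3 decimal places.

0.822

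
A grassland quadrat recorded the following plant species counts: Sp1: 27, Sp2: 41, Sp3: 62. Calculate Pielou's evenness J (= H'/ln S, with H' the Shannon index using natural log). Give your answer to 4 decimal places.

0.9498

Total N = 27+41+62 = 130, so the proportions are 0.207692, 0.315385, 0.476923 (working shown to 6 dp, full precision carried).
H' = −Σ pᵢ ln pᵢ = −((-0.326429) + (-0.363942) + (-0.353114)) = 1.043485.
With S = 3 species, ln S = 1.098612, so J = 1.043485/1.098612 = 0.949821, i.e. 0.9498 to 4 decimal places.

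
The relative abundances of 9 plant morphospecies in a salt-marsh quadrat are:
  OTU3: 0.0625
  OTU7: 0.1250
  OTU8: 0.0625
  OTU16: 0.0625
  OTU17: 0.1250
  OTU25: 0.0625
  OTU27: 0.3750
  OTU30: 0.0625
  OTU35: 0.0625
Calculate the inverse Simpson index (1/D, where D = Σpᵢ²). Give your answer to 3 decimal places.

5.120

D = 0.0625² + 0.125² + 0.0625² + 0.0625² + 0.125² + 0.0625² + 0.375² + 0.0625² + 0.0625² = 0.0039062 + 0.0156250 + 0.0039062 + 0.0039062 + 0.0156250 + 0.0039062 + 0.1406250 + 0.0039062 + 0.0039062 = 0.1953125 (working shown to 7 dp, full precision carried).
So 1/D = 5.12000, i.e. 5.120 to 3 decimal places.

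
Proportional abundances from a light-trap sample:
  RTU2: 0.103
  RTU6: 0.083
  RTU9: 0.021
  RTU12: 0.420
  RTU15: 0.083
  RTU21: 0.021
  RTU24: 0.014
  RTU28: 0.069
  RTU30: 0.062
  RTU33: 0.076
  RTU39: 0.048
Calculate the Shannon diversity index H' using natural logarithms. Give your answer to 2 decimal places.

Each pᵢ ln pᵢ term (working shown to 4 dp, full precision carried): 0.103×(-2.2730)=-0.2341, 0.083×(-2.4889)=-0.2066, 0.021×(-3.8632)=-0.0811, 0.42×(-0.8675)=-0.3644, 0.083×(-2.4889)=-0.2066, 0.021×(-3.8632)=-0.0811, 0.014×(-4.2687)=-0.0598, 0.069×(-2.6736)=-0.1845, 0.062×(-2.7806)=-0.1724, 0.076×(-2.5770)=-0.1959, 0.048×(-3.0366)=-0.1458.
Sum = -1.9321, so H' = 1.93.

1.93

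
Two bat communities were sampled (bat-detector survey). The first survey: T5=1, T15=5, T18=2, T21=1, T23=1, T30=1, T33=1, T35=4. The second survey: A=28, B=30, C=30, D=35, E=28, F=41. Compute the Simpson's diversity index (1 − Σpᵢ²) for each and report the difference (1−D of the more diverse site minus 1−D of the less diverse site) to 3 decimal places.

0.025

The first survey: N=16, proportions 0.0625, 0.3125, 0.125, 0.0625, 0.0625, 0.0625, 0.0625, 0.25, giving 1−D = 0.80469 (working shown to 5 dp, full precision carried).
The second survey: N=192, proportions 0.14583, 0.15625, 0.15625, 0.18229, 0.14583, 0.21354, giving 1−D = 0.82981.
Difference = |0.80469 − 0.82981| = 0.02512, i.e. 0.025 to 3 decimal places.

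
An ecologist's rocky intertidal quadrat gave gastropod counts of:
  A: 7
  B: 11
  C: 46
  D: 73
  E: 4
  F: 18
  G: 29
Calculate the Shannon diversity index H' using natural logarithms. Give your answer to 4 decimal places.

Total N = 7+11+46+73+4+18+29 = 188, so the proportions are 0.037234, 0.058511, 0.244681, 0.388298, 0.021277, 0.095745, 0.154255 (working shown to 6 dp, full precision carried).
Each pᵢ ln pᵢ term: 0.037234×(-3.290532)=-0.122520, 0.058511×(-2.838547)=-0.166085, 0.244681×(-1.407801)=-0.344462, 0.388298×(-0.945983)=-0.367323, 0.021277×(-3.850148)=-0.081918, 0.095745×(-2.346070)=-0.224624, 0.154255×(-1.869146)=-0.288326.
Sum = -1.595257, so H' = 1.5953.

1.5953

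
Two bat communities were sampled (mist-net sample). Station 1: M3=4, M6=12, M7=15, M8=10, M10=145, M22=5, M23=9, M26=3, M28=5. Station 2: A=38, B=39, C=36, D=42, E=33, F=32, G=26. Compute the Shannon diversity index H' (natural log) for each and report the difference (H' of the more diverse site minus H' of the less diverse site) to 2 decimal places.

Station 1: N=208, proportions 0.01923, 0.05769, 0.07212, 0.04808, 0.69712, 0.02404, 0.04327, 0.01442, 0.02404, giving H' = 1.20387 (working shown to 5 dp, full precision carried).
Station 2: N=246, proportions 0.15447, 0.15854, 0.14634, 0.17073, 0.13415, 0.13008, 0.10569, giving H' = 1.93584.
Difference = |1.20387 − 1.93584| = 0.73197, i.e. 0.73 to 2 decimal places.

0.73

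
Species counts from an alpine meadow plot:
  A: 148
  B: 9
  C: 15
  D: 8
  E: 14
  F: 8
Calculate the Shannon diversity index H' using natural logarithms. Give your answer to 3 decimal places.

Total N = 148+9+15+8+14+8 = 202, so the proportions are 0.73267, 0.04455, 0.07426, 0.0396, 0.06931, 0.0396 (working shown to 5 dp, full precision carried).
Each pᵢ ln pᵢ term: 0.73267×(-0.31106)=-0.22790, 0.04455×(-3.11104)=-0.13861, 0.07426×(-2.60022)=-0.19309, 0.0396×(-3.22883)=-0.12787, 0.06931×(-2.66921)=-0.18499, 0.0396×(-3.22883)=-0.12787.
Sum = -1.00034, so H' = 1.000.

1.000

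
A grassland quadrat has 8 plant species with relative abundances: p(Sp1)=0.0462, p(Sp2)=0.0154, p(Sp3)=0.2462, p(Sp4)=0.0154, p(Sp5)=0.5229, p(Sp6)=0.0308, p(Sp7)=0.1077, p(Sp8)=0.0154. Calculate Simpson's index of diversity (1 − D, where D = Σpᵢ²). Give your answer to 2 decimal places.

0.65

D = 0.0462² + 0.0154² + 0.2462² + 0.0154² + 0.5229² + 0.0308² + 0.1077² + 0.0154² = 0.0021 + 0.0002 + 0.0606 + 0.0002 + 0.2734 + 0.0009 + 0.0116 + 0.0002 = 0.3494 (working shown to 4 dp, full precision carried).
So 1 − D = 0.6506, i.e. 0.65 to 2 decimal places.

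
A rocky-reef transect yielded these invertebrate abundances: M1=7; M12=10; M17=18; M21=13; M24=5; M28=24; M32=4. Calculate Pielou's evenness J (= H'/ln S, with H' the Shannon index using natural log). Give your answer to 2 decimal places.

Total N = 7+10+18+13+5+24+4 = 81, so the proportions are 0.0864, 0.1235, 0.2222, 0.1605, 0.0617, 0.2963, 0.0494 (working shown to 4 dp, full precision carried).
H' = −Σ pᵢ ln pᵢ = −((-0.2116) + (-0.2583) + (-0.3342) + (-0.2936) + (-0.1719) + (-0.3604) + (-0.1486)) = 1.7786.
With S = 7 species, ln S = 1.9459, so J = 1.7786/1.9459 = 0.9140, i.e. 0.91 to 2 decimal places.

0.91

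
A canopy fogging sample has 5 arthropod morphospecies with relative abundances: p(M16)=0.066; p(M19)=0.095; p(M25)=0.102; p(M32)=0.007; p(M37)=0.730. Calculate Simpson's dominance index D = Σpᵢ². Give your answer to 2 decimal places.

D = 0.066² + 0.095² + 0.102² + 0.007² + 0.73² = 0.0044 + 0.0090 + 0.0104 + 0.0000 + 0.5329 = 0.5567 (working shown to 4 dp, full precision carried).
To 2 decimal places, D = 0.56.

0.56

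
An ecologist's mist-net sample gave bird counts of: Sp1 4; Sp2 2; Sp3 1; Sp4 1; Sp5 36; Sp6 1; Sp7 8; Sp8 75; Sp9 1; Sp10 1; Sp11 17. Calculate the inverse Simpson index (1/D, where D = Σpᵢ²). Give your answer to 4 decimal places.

2.9605

Total N = 4+2+1+1+36+1+8+75+1+1+17 = 147, so the proportions are 0.0272109, 0.0136054, 0.0068027, 0.0068027, 0.244898, 0.0068027, 0.0544218, 0.5102041, 0.0068027, 0.0068027, 0.1156463 (working shown to 7 dp, full precision carried).
D = 0.0272109² + 0.0136054² + 0.0068027² + 0.0068027² + 0.244898² + 0.0068027² + 0.0544218² + 0.5102041² + 0.0068027² + 0.0068027² + 0.1156463² = 0.0007404 + 0.0001851 + 0.0000463 + 0.0000463 + 0.0599750 + 0.0000463 + 0.0029617 + 0.2603082 + 0.0000463 + 0.0000463 + 0.0133741 = 0.3377759.
So 1/D = 2.960543, i.e. 2.9605 to 4 decimal places.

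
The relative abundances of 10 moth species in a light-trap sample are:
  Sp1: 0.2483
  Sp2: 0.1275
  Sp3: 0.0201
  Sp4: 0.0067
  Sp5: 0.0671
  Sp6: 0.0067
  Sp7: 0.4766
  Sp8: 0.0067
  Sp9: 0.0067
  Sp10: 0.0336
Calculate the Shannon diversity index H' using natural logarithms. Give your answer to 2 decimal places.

Each pᵢ ln pᵢ term (working shown to 4 dp, full precision carried): 0.2483×(-1.3931)=-0.3459, 0.1275×(-2.0596)=-0.2626, 0.0201×(-3.9070)=-0.0785, 0.0067×(-5.0056)=-0.0335, 0.0671×(-2.7016)=-0.1813, 0.0067×(-5.0056)=-0.0335, 0.4766×(-0.7411)=-0.3532, 0.0067×(-5.0056)=-0.0335, 0.0067×(-5.0056)=-0.0335, 0.0336×(-3.3932)=-0.1140.
Sum = -1.4697, so H' = 1.47.

1.47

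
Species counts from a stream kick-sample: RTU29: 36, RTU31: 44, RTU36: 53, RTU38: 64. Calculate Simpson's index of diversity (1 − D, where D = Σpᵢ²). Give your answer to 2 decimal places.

Total N = 36+44+53+64 = 197, so the proportions are 0.1827, 0.2234, 0.269, 0.3249 (working shown to 4 dp, full precision carried).
D = 0.1827² + 0.2234² + 0.269² + 0.3249² = 0.0334 + 0.0499 + 0.0724 + 0.1055 = 0.2612.
So 1 − D = 0.7388, i.e. 0.74 to 2 decimal places.

0.74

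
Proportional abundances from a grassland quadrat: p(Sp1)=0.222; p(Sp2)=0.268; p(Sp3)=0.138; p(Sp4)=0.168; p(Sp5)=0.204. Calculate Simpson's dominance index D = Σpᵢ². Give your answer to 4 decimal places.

D = 0.222² + 0.268² + 0.138² + 0.168² + 0.204² = 0.049284 + 0.071824 + 0.019044 + 0.028224 + 0.041616 = 0.209992 (working shown to 6 dp, full precision carried).
To 4 decimal places, D = 0.2100.

0.2100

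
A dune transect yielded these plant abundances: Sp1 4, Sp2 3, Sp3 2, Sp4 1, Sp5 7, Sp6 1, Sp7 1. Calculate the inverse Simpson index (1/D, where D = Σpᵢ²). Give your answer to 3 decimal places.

Total N = 4+3+2+1+7+1+1 = 19, so the proportions are 0.2105263, 0.1578947, 0.1052632, 0.0526316, 0.3684211, 0.0526316, 0.0526316 (working shown to 7 dp, full precision carried).
D = 0.2105263² + 0.1578947² + 0.1052632² + 0.0526316² + 0.3684211² + 0.0526316² + 0.0526316² = 0.0443213 + 0.0249307 + 0.0110803 + 0.0027701 + 0.1357341 + 0.0027701 + 0.0027701 = 0.2243767.
So 1/D = 4.45679, i.e. 4.457 to 3 decimal places.

4.457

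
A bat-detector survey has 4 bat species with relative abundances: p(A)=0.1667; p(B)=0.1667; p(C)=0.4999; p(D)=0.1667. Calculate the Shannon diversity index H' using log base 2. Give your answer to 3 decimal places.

1.793

Each pᵢ log₂ pᵢ term (working shown to 5 dp, full precision carried): 0.1667×(-2.58467)=-0.43087, 0.1667×(-2.58467)=-0.43087, 0.4999×(-1.00029)=-0.50004, 0.1667×(-2.58467)=-0.43087.
Sum = -1.79264, so H' = 1.793.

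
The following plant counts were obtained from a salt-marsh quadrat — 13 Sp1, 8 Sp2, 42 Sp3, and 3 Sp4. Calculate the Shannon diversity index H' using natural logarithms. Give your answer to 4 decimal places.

1.0039

Total N = 13+8+42+3 = 66, so the proportions are 0.19697, 0.121212, 0.636364, 0.045455 (working shown to 6 dp, full precision carried).
Each pᵢ ln pᵢ term: 0.19697×(-1.624705)=-0.320018, 0.121212×(-2.110213)=-0.255783, 0.636364×(-0.451985)=-0.287627, 0.045455×(-3.091042)=-0.140502.
Sum = -1.003930, so H' = 1.0039.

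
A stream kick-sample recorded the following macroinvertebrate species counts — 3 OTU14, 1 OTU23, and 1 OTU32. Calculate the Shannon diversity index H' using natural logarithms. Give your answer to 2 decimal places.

Total N = 3+1+1 = 5, so the proportions are 0.6, 0.2, 0.2 (working shown to 4 dp, full precision carried).
Each pᵢ ln pᵢ term: 0.6×(-0.5108)=-0.3065, 0.2×(-1.6094)=-0.3219, 0.2×(-1.6094)=-0.3219.
Sum = -0.9503, so H' = 0.95.

0.95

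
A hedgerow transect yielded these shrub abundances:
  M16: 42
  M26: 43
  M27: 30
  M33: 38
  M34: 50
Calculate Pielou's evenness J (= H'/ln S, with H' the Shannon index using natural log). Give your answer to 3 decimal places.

Total N = 42+43+30+38+50 = 203, so the proportions are 0.2069, 0.21182, 0.14778, 0.18719, 0.24631 (working shown to 5 dp, full precision carried).
H' = −Σ pᵢ ln pᵢ = −((-0.32597) + (-0.32875) + (-0.28256) + (-0.31366) + (-0.34512)) = 1.59607.
With S = 5 species, ln S = 1.60944, so J = 1.59607/1.60944 = 0.99169, i.e. 0.992 to 3 decimal places.

0.992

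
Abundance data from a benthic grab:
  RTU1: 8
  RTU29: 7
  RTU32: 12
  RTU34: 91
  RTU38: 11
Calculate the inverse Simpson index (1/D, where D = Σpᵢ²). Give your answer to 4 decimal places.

1.9218

Total N = 8+7+12+91+11 = 129, so the proportions are 0.0620155, 0.0542636, 0.0930233, 0.7054264, 0.0852713 (working shown to 7 dp, full precision carried).
D = 0.0620155² + 0.0542636² + 0.0930233² + 0.7054264² + 0.0852713² = 0.0038459 + 0.0029445 + 0.0086533 + 0.4976263 + 0.0072712 = 0.5203413.
So 1/D = 1.921815, i.e. 1.9218 to 4 decimal places.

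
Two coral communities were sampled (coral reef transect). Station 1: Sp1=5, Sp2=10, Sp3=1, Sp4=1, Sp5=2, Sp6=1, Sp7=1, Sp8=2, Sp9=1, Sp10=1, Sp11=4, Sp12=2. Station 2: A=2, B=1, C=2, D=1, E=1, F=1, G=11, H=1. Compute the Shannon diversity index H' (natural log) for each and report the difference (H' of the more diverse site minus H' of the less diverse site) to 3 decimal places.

0.580

Station 1: N=31, proportions 0.16129, 0.32258, 0.03226, 0.03226, 0.06452, 0.03226, 0.03226, 0.06452, 0.03226, 0.03226, 0.12903, 0.06452, giving H' = 2.11860 (working shown to 5 dp, full precision carried).
Station 2: N=20, proportions 0.1, 0.05, 0.1, 0.05, 0.05, 0.05, 0.55, 0.05, giving H' = 1.53826.
Difference = |2.11860 − 1.53826| = 0.58034, i.e. 0.580 to 3 decimal places.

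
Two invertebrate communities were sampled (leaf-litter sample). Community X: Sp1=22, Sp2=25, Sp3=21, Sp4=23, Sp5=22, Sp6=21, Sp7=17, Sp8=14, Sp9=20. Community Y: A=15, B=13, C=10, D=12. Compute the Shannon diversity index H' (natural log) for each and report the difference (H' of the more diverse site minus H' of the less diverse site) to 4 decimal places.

Community X: N=185, proportions 0.1189189, 0.1351351, 0.1135135, 0.1243243, 0.1189189, 0.1135135, 0.0918919, 0.0756757, 0.1081081, giving H' = 2.1852739 (working shown to 7 dp, full precision carried).
Community Y: N=50, proportions 0.3, 0.26, 0.2, 0.24, giving H' = 1.3758265.
Difference = |2.1852739 − 1.3758265| = 0.8094474, i.e. 0.8094 to 4 decimal places.

0.8094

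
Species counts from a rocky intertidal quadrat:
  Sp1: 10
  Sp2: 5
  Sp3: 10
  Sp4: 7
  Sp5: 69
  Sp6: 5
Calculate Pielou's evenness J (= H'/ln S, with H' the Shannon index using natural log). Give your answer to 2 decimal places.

Total N = 10+5+10+7+69+5 = 106, so the proportions are 0.0943, 0.0472, 0.0943, 0.066, 0.6509, 0.0472 (working shown to 4 dp, full precision carried).
H' = −Σ pᵢ ln pᵢ = −((-0.2227) + (-0.1441) + (-0.2227) + (-0.1795) + (-0.2795) + (-0.1441)) = 1.1925.
With S = 6 species, ln S = 1.7918, so J = 1.1925/1.7918 = 0.6655, i.e. 0.67 to 2 decimal places.

0.67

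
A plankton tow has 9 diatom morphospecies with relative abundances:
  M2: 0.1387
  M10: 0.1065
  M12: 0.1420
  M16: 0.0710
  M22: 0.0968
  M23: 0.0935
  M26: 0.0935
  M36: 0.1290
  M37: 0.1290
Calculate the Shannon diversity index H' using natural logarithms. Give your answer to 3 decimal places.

Each pᵢ ln pᵢ term (working shown to 5 dp, full precision carried): 0.1387×(-1.97544)=-0.27399, 0.1065×(-2.23961)=-0.23852, 0.142×(-1.95193)=-0.27717, 0.071×(-2.64508)=-0.18780, 0.0968×(-2.33511)=-0.22604, 0.0935×(-2.36979)=-0.22158, 0.0935×(-2.36979)=-0.22158, 0.129×(-2.04794)=-0.26418, 0.129×(-2.04794)=-0.26418.
Sum = -2.17505, so H' = 2.175.

2.175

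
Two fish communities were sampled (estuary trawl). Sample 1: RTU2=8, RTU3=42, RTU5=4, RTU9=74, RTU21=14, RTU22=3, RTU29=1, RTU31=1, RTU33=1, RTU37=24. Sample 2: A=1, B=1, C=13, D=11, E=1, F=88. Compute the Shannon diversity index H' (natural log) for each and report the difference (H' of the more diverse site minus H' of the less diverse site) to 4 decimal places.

Sample 1: N=172, proportions 0.046512, 0.244186, 0.023256, 0.430233, 0.081395, 0.017442, 0.005814, 0.005814, 0.005814, 0.139535, giving H' = 1.576683 (working shown to 6 dp, full precision carried).
Sample 2: N=115, proportions 0.008696, 0.008696, 0.113043, 0.095652, 0.008696, 0.765217, giving H' = 0.799481.
Difference = |1.576683 − 0.799481| = 0.777202, i.e. 0.7772 to 4 decimal places.

0.7772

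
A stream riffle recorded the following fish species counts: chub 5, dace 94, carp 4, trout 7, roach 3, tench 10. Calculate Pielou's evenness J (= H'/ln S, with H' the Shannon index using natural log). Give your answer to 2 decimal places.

Total N = 5+94+4+7+3+10 = 123, so the proportions are 0.04065, 0.76423, 0.03252, 0.05691, 0.02439, 0.0813 (working shown to 5 dp, full precision carried).
H' = −Σ pᵢ ln pᵢ = −((-0.13019) + (-0.20549) + (-0.11141) + (-0.16312) + (-0.09057) + (-0.20403)) = 0.90483.
With S = 6 species, ln S = 1.79176, so J = 0.90483/1.79176 = 0.50499, i.e. 0.50 to 2 decimal places.

0.50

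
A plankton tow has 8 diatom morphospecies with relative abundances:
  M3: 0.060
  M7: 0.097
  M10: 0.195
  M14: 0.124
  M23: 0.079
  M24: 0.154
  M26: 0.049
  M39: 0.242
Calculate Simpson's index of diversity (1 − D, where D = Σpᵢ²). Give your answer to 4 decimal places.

0.8427

D = 0.06² + 0.097² + 0.195² + 0.124² + 0.079² + 0.154² + 0.049² + 0.242² = 0.003600 + 0.009409 + 0.038025 + 0.015376 + 0.006241 + 0.023716 + 0.002401 + 0.058564 = 0.157332 (working shown to 6 dp, full precision carried).
So 1 − D = 0.842668, i.e. 0.8427 to 4 decimal places.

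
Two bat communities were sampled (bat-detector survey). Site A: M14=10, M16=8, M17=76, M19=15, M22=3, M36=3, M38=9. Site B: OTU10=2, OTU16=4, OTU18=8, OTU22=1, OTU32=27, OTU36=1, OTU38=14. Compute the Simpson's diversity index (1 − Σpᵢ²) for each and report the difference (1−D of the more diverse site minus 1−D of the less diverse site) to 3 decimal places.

0.096

Site A: N=124, proportions 0.08065, 0.06452, 0.6129, 0.12097, 0.02419, 0.02419, 0.07258, giving 1−D = 0.59261 (working shown to 5 dp, full precision carried).
Site B: N=57, proportions 0.03509, 0.07018, 0.14035, 0.01754, 0.47368, 0.01754, 0.24561, giving 1−D = 0.68883.
Difference = |0.59261 − 0.68883| = 0.09622, i.e. 0.096 to 3 decimal places.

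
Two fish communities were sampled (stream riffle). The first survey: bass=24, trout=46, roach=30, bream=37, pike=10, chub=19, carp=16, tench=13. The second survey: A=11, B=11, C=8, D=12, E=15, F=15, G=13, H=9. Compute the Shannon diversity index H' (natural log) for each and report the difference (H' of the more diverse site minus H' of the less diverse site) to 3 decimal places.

0.092

The first survey: N=195, proportions 0.12308, 0.2359, 0.15385, 0.18974, 0.05128, 0.09744, 0.08205, 0.06667, giving H' = 1.96681 (working shown to 5 dp, full precision carried).
The second survey: N=94, proportions 0.11702, 0.11702, 0.08511, 0.12766, 0.15957, 0.15957, 0.1383, 0.09574, giving H' = 2.05852.
Difference = |1.96681 − 2.05852| = 0.09171, i.e. 0.092 to 3 decimal places.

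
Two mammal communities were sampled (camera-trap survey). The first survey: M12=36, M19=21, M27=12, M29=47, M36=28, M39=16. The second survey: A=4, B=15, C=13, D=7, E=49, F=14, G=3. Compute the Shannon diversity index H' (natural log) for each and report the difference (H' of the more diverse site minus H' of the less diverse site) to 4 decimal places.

The first survey: N=160, proportions 0.225, 0.13125, 0.075, 0.29375, 0.175, 0.1, giving H' = 1.691545 (working shown to 6 dp, full precision carried).
The second survey: N=105, proportions 0.038095, 0.142857, 0.12381, 0.066667, 0.466667, 0.133333, 0.028571, giving H' = 1.567546.
Difference = |1.691545 − 1.567546| = 0.123999, i.e. 0.1240 to 4 decimal places.

0.1240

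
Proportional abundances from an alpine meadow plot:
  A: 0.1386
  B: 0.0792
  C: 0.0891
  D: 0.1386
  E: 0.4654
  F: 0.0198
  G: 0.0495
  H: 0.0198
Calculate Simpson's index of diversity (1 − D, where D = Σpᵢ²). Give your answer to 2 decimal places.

0.73

D = 0.1386² + 0.0792² + 0.0891² + 0.1386² + 0.4654² + 0.0198² + 0.0495² + 0.0198² = 0.0192 + 0.0063 + 0.0079 + 0.0192 + 0.2166 + 0.0004 + 0.0025 + 0.0004 = 0.2725 (working shown to 4 dp, full precision carried).
So 1 − D = 0.7275, i.e. 0.73 to 2 decimal places.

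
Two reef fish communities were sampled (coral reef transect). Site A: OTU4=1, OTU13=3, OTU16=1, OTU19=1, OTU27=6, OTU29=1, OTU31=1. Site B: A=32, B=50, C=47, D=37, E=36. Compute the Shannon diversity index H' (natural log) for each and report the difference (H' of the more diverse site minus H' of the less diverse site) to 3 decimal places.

0.041

Site A: N=14, proportions 0.07143, 0.21429, 0.07143, 0.07143, 0.42857, 0.07143, 0.07143, giving H' = 1.63574 (working shown to 5 dp, full precision carried).
Site B: N=202, proportions 0.15842, 0.24752, 0.23267, 0.18317, 0.17822, giving H' = 1.59504.
Difference = |1.63574 − 1.59504| = 0.04070, i.e. 0.041 to 3 decimal places.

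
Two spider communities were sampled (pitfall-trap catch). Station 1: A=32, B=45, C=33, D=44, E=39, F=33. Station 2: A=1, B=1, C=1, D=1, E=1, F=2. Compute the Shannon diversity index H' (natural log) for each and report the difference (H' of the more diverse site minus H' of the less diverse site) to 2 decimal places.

0.03

Station 1: N=226, proportions 0.1416, 0.1991, 0.146, 0.1947, 0.1726, 0.146, giving H' = 1.7818 (working shown to 4 dp, full precision carried).
Station 2: N=7, proportions 0.1429, 0.1429, 0.1429, 0.1429, 0.1429, 0.2857, giving H' = 1.7479.
Difference = |1.7818 − 1.7479| = 0.0339, i.e. 0.03 to 2 decimal places.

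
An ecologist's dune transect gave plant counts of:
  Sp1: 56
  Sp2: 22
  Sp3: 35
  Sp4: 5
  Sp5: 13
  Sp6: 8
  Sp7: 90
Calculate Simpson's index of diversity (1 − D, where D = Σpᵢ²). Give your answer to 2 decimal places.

Total N = 56+22+35+5+13+8+90 = 229, so the proportions are 0.2445, 0.0961, 0.1528, 0.0218, 0.0568, 0.0349, 0.393 (working shown to 4 dp, full precision carried).
D = 0.2445² + 0.0961² + 0.1528² + 0.0218² + 0.0568² + 0.0349² + 0.393² = 0.0598 + 0.0092 + 0.0234 + 0.0005 + 0.0032 + 0.0012 + 0.1545 = 0.2518.
So 1 − D = 0.7482, i.e. 0.75 to 2 decimal places.

0.75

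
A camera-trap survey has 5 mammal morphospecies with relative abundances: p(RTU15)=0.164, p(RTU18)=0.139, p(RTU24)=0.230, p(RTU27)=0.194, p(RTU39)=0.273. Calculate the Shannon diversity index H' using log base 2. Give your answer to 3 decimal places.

2.281

Each pᵢ log₂ pᵢ term (working shown to 5 dp, full precision carried): 0.164×(-2.60823)=-0.42775, 0.139×(-2.84684)=-0.39571, 0.23×(-2.12029)=-0.48767, 0.194×(-2.36587)=-0.45898, 0.273×(-1.87303)=-0.51134.
Sum = -2.28144, so H' = 2.281.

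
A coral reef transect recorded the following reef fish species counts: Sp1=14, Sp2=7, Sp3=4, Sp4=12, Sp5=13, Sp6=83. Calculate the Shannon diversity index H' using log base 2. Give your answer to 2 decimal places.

1.78

Total N = 14+7+4+12+13+83 = 133, so the proportions are 0.1053, 0.0526, 0.0301, 0.0902, 0.0977, 0.6241 (working shown to 4 dp, full precision carried).
Each pᵢ log₂ pᵢ term: 0.1053×(-3.2479)=-0.3419, 0.0526×(-4.2479)=-0.2236, 0.0301×(-5.0553)=-0.1520, 0.0902×(-3.4703)=-0.3131, 0.0977×(-3.3548)=-0.3279, 0.6241×(-0.6802)=-0.4245.
Sum = -1.7830, so H' = 1.78.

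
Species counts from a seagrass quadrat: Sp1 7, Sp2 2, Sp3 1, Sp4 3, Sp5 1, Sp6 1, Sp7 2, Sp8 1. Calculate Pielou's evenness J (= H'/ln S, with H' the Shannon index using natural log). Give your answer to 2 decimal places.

0.86

Total N = 7+2+1+3+1+1+2+1 = 18, so the proportions are 0.3889, 0.1111, 0.0556, 0.1667, 0.0556, 0.0556, 0.1111, 0.0556 (working shown to 4 dp, full precision carried).
H' = −Σ pᵢ ln pᵢ = −((-0.3673) + (-0.2441) + (-0.1606) + (-0.2986) + (-0.1606) + (-0.1606) + (-0.2441) + (-0.1606)) = 1.7965.
With S = 8 species, ln S = 2.0794, so J = 1.7965/2.0794 = 0.8639, i.e. 0.86 to 2 decimal places.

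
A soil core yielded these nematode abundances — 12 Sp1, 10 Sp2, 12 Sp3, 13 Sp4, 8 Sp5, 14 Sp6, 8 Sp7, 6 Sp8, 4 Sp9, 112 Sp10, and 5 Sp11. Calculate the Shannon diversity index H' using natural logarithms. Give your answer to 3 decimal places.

1.695

Total N = 12+10+12+13+8+14+8+6+4+112+5 = 204, so the proportions are 0.05882, 0.04902, 0.05882, 0.06373, 0.03922, 0.06863, 0.03922, 0.02941, 0.01961, 0.54902, 0.02451 (working shown to 5 dp, full precision carried).
Each pᵢ ln pᵢ term: 0.05882×(-2.83321)=-0.16666, 0.04902×(-3.01553)=-0.14782, 0.05882×(-2.83321)=-0.16666, 0.06373×(-2.75317)=-0.17545, 0.03922×(-3.23868)=-0.12701, 0.06863×(-2.67906)=-0.18386, 0.03922×(-3.23868)=-0.12701, 0.02941×(-3.52636)=-0.10372, 0.01961×(-3.93183)=-0.07709, 0.54902×(-0.59962)=-0.32920, 0.02451×(-3.70868)=-0.09090.
Sum = -1.69537, so H' = 1.695.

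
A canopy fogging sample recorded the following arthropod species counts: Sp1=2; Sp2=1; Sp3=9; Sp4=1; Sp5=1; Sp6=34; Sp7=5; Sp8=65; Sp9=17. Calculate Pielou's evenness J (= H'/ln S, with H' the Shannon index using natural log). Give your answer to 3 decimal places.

Total N = 2+1+9+1+1+34+5+65+17 = 135, so the proportions are 0.01481, 0.00741, 0.06667, 0.00741, 0.00741, 0.25185, 0.03704, 0.48148, 0.12593 (working shown to 5 dp, full precision carried).
H' = −Σ pᵢ ln pᵢ = −((-0.06240) + (-0.03634) + (-0.18054) + (-0.03634) + (-0.03634) + (-0.34728) + (-0.12207) + (-0.35191) + (-0.26093)) = 1.43413.
With S = 9 species, ln S = 2.19722, so J = 1.43413/2.19722 = 0.65270, i.e. 0.653 to 3 decimal places.

0.653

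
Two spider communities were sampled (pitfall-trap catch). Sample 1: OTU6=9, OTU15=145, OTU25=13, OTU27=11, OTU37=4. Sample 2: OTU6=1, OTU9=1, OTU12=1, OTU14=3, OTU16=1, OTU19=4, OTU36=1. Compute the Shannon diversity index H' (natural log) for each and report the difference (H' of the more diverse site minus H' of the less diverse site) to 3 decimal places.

0.976

Sample 1: N=182, proportions 0.04945, 0.7967, 0.07143, 0.06044, 0.02198, giving H' = 0.77177 (working shown to 5 dp, full precision carried).
Sample 2: N=12, proportions 0.08333, 0.08333, 0.08333, 0.25, 0.08333, 0.33333, 0.08333, giving H' = 1.74816.
Difference = |0.77177 − 1.74816| = 0.97639, i.e. 0.976 to 3 decimal places.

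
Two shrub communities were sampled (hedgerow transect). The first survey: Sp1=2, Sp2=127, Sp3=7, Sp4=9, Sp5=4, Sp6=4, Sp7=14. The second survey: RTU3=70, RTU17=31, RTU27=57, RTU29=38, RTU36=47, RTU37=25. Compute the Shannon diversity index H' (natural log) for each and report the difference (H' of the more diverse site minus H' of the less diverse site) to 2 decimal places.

0.79

The first survey: N=167, proportions 0.01198, 0.76048, 0.04192, 0.05389, 0.02395, 0.02395, 0.08383, giving H' = 0.93816 (working shown to 5 dp, full precision carried).
The second survey: N=268, proportions 0.26119, 0.11567, 0.21269, 0.14179, 0.17537, 0.09328, giving H' = 1.73293.
Difference = |0.93816 − 1.73293| = 0.79477, i.e. 0.79 to 2 decimal places.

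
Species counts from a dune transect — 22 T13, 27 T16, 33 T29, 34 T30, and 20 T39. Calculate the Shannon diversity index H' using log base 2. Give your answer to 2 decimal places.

2.29

Total N = 22+27+33+34+20 = 136, so the proportions are 0.1618, 0.1985, 0.2426, 0.25, 0.1471 (working shown to 4 dp, full precision carried).
Each pᵢ log₂ pᵢ term: 0.1618×(-2.6280)=-0.4251, 0.1985×(-2.3326)=-0.4631, 0.2426×(-2.0431)=-0.4957, 0.25×(-2.0000)=-0.5000, 0.1471×(-2.7655)=-0.4067.
Sum = -2.2906, so H' = 2.29.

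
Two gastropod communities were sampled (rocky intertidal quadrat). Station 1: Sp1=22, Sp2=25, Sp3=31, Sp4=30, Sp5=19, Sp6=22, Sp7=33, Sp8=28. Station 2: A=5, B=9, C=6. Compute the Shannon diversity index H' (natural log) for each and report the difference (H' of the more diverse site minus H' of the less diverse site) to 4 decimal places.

0.9962

Station 1: N=210, proportions 0.104762, 0.119048, 0.147619, 0.142857, 0.090476, 0.104762, 0.157143, 0.133333, giving H' = 2.063307 (working shown to 6 dp, full precision carried).
Station 2: N=20, proportions 0.25, 0.45, 0.3, giving H' = 1.067094.
Difference = |2.063307 − 1.067094| = 0.996213, i.e. 0.9962 to 4 decimal places.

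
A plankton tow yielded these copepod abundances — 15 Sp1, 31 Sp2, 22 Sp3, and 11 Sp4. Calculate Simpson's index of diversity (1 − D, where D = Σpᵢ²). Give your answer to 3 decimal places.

0.713

Total N = 15+31+22+11 = 79, so the proportions are 0.18987, 0.39241, 0.27848, 0.13924 (working shown to 5 dp, full precision carried).
D = 0.18987² + 0.39241² + 0.27848² + 0.13924² = 0.03605 + 0.15398 + 0.07755 + 0.01939 = 0.28697.
So 1 − D = 0.71303, i.e. 0.713 to 3 decimal places.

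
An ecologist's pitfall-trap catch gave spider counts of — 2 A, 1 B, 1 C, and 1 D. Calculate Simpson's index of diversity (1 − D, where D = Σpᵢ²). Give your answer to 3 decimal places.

Total N = 2+1+1+1 = 5, so the proportions are 0.4, 0.2, 0.2, 0.2 (working shown to 5 dp, full precision carried).
D = 0.4² + 0.2² + 0.2² + 0.2² = 0.16000 + 0.04000 + 0.04000 + 0.04000 = 0.28000.
So 1 − D = 0.72000, i.e. 0.720 to 3 decimal places.

0.720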